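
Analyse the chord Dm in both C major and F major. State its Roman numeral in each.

The scale of C major is C D E F G A B; D is degree 2, and the triad built there (D-F-A) is minor, so it is ii.
The scale of F major is F G A Bb C D E; D is degree 6, and the triad built there (D-F-A) is minor, so it is vi.

ii in C major; vi in F major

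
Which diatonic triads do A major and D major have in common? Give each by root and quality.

Triads in A major: A (I), Bm (ii), C#m (iii), D (IV), E (V), F#m (vi), G#dim (vii°).
Triads in D major: D (I), Em (ii), F#m (iii), G (IV), A (V), Bm (vi), C#dim (vii°).
Shared triads with their functions: A (I in A major, V in D major); Bm (ii in A major, vi in D major); D (IV in A major, I in D major); F#m (vi in A major, iii in D major).

A, Bm, D, F#m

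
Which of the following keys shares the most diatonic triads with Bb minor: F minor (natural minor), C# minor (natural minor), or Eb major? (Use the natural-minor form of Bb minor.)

Triads of Bb minor (natural minor): Bbm (i), Cdim (ii°), Db (III), Ebm (iv), Fm (v), Gb (VI), Ab (VII).
F minor (natural minor) shares 4: Bbm, Db, Fm, Ab.
C# minor (natural minor) shares 0: none.
Eb major shares 2: Fm, Ab.
The most common triads (4) are shared with F minor.

F minor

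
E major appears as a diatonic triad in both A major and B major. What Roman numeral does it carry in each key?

The scale of A major is A B C# D E F# G#; E is degree 5, and the triad built there (E-G#-B) is major, so it is V.
The scale of B major is B C# D# E F# G# A#; E is degree 4, and the triad built there (E-G#-B) is major, so it is IV.

V in A major; IV in B major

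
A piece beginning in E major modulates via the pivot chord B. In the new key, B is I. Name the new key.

The numeral I denotes a major triad on scale degree 1. With B on degree 1, the tonic of the new key is B.
Degree 1 carries a major triad in major keys, so the destination is B major.
Check: the diatonic triads of B major are B (I), C♯m (ii), D♯m (iii), E (IV), F♯ (V), G♯m (vi), A♯dim (vii°) — B is indeed I.

B major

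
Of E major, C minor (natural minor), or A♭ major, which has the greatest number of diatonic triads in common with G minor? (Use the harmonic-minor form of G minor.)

Triads of G minor (harmonic minor): G minor (i), A diminished (ii°), B♭ augmented (III+), C minor (iv), D major (V), E♭ major (VI), F♯ diminished (vii°).
E major shares 0: none.
C minor (natural minor) shares 3: Gm, Cm, E♭.
A♭ major shares 2: Cm, E♭.
The most common triads (3) are shared with C minor.

C minor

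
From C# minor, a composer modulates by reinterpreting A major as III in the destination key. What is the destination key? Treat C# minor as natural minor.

The numeral III denotes a major triad on scale degree 3. With A on degree 3, the tonic of the new key is F#.
Degree 3 carries a major triad in natural-minor keys, so the destination is F# minor.
Check: the diatonic triads of F# minor (natural minor) are F#m (i), G#dim (ii°), A (III), Bm (iv), C#m (v), D (VI), E (VII) — A major is indeed III.

F# minor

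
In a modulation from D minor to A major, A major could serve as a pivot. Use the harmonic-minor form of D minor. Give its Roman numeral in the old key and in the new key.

The scale of D minor (harmonic minor) is D E F G A B♭ C♯; A is degree 5, and the triad built there (A-C♯-E) is major, so it is V.
The scale of A major is A B C♯ D E F♯ G♯; A is degree 1, and the triad built there (A-C♯-E) is major, so it is I.

V in D minor; I in A major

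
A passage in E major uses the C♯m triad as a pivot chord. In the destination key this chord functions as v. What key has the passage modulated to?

F♯ minor

The numeral v denotes a minor triad on scale degree 5. With C♯ on degree 5, the tonic of the new key is F♯.
Degree 5 carries a minor triad in natural-minor keys, so the destination is F♯ minor.
Check: the diatonic triads of F♯ minor (natural minor) are F♯m (i), G♯dim (ii°), A (III), Bm (iv), C♯m (v), D (VI), E (VII) — C♯m is indeed v.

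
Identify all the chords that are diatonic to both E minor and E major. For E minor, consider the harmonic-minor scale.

B, D♯dim

Triads in E minor (harmonic minor): Em (i), F♯dim (ii°), Gaug (III+), Am (iv), B (V), C (VI), D♯dim (vii°).
Triads in E major: E (I), F♯m (ii), G♯m (iii), A (IV), B (V), C♯m (vi), D♯dim (vii°).
Shared triads with their functions: B (V in E minor, V in E major); D♯dim (vii° in E minor, vii° in E major).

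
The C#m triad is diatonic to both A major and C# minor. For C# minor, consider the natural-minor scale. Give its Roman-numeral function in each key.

The scale of A major is A B C# D E F# G#; C# is degree 3, and the triad built there (C#-E-G#) is minor, so it is iii.
The scale of C# minor (natural minor) is C# D# E F# G# A B; C# is degree 1, and the triad built there (C#-E-G#) is minor, so it is i.

iii in A major; i in C# minor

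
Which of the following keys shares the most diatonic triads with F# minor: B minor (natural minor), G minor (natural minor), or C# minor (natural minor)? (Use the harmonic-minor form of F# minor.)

B minor

Triads of F# minor (harmonic minor): F# minor (i), G# diminished (ii°), A augmented (III+), B minor (iv), C# major (V), D major (VI), E# diminished (vii°).
B minor (natural minor) shares 3: F#m, Bm, D.
G minor (natural minor) shares 0: none.
C# minor (natural minor) shares 1: F#m.
The most common triads (3) are shared with B minor.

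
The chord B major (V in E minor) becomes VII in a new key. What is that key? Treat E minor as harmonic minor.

The numeral VII denotes a major triad on scale degree 7. With B on degree 7, the tonic of the new key is C#.
Degree 7 carries a major triad in natural-minor keys, so the destination is C# minor.
Check: the diatonic triads of C# minor (natural minor) are C#m (i), D#dim (ii°), E (III), F#m (iv), G#m (v), A (VI), B (VII) — B major is indeed VII.

C# minor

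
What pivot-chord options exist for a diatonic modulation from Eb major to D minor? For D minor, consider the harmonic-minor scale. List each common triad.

Triads in Eb major: Eb major (I), F minor (ii), G minor (iii), Ab major (IV), Bb major (V), C minor (vi), D diminished (vii°).
Triads in D minor (harmonic minor): D minor (i), E diminished (ii°), F augmented (III+), G minor (iv), A major (V), Bb major (VI), C# diminished (vii°).
Shared triads with their functions: G minor (iii in Eb major, iv in D minor); Bb major (V in Eb major, VI in D minor).

Gm, Bb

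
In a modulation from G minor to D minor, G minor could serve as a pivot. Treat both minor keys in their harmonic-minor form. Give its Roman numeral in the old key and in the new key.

The scale of G minor (harmonic minor) is G A B♭ C D E♭ F♯; G is degree 1, and the triad built there (G-B♭-D) is minor, so it is i.
The scale of D minor (harmonic minor) is D E F G A B♭ C♯; G is degree 4, and the triad built there (G-B♭-D) is minor, so it is iv.

i in G minor; iv in D minor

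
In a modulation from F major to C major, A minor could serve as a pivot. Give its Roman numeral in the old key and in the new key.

iii in F major; vi in C major

The scale of F major is F G A B♭ C D E; A is degree 3, and the triad built there (A-C-E) is minor, so it is iii.
The scale of C major is C D E F G A B; A is degree 6, and the triad built there (A-C-E) is minor, so it is vi.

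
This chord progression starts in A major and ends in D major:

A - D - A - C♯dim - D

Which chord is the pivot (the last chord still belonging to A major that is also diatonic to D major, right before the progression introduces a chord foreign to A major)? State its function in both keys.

Chords diatonic to A major: A, Bm, C♯m, D, E, F♯m, G♯dim.
Reading the progression, the first chord not in that set is C♯dim, so the modulation leaves A major there.
The chord immediately before C♯dim is A, which is diatonic to both keys: I in A major and V in D major.

A — I in A major, V in D major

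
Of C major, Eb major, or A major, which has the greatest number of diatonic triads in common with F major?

C major

Triads of F major: F major (I), G minor (ii), A minor (iii), Bb major (IV), C major (V), D minor (vi), E diminished (vii°).
C major shares 4: F, Am, C, Dm.
Eb major shares 2: Gm, Bb.
A major shares 0: none.
The most common triads (4) are shared with C major.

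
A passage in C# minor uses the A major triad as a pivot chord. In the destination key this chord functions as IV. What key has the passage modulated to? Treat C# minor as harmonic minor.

E major

The numeral IV denotes a major triad on scale degree 4. With A on degree 4, the tonic of the new key is E.
Degree 4 carries a major triad in major keys, so the destination is E major.
Check: the diatonic triads of E major are E (I), F#m (ii), G#m (iii), A (IV), B (V), C#m (vi), D#dim (vii°) — A major is indeed IV.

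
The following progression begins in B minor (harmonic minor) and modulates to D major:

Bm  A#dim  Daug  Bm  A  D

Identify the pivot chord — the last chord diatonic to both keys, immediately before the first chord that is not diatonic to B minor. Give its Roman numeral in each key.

Bm — i in B minor, vi in D major

Chords diatonic to B minor: Bm, C#dim, Daug, Em, F#, G, A#dim.
Reading the progression, the first chord not in that set is A, so the modulation leaves B minor there.
The chord immediately before A is Bm, which is diatonic to both keys: i in B minor and vi in D major.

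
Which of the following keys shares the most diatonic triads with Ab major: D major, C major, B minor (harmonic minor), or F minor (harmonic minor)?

F minor

Triads of Ab major: Ab major (I), Bb minor (ii), C minor (iii), Db major (IV), Eb major (V), F minor (vi), G diminished (vii°).
D major shares 0: none.
C major shares 0: none.
B minor (harmonic minor) shares 0: none.
F minor (harmonic minor) shares 4: Bbm, Db, Fm, Gdim.
The most common triads (4) are shared with F minor.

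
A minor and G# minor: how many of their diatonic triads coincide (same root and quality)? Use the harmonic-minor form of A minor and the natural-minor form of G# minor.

Diatonic triads of A minor (harmonic minor): Am (i), Bdim (ii°), Caug (III+), Dm (iv), E (V), F (VI), G#dim (vii°).
Diatonic triads of G# minor (natural minor): G#m (i), A#dim (ii°), B (III), C#m (iv), D#m (v), E (VI), F# (VII).
Matching root and quality in both lists: E.
That gives 1 common triad.

1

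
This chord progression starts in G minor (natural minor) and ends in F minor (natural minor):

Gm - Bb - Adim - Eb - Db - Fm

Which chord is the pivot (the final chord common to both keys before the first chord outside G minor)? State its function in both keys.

Chords diatonic to G minor: Gm, Adim, Bb, Cm, Dm, Eb, F.
Reading the progression, the first chord not in that set is Db, so the modulation leaves G minor there.
The chord immediately before Db is Eb, which is diatonic to both keys: VI in G minor and VII in F minor.

Eb — VI in G minor, VII in F minor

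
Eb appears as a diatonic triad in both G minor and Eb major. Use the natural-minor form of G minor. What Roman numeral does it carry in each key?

VI in G minor; I in Eb major

The scale of G minor (natural minor) is G A Bb C D Eb F; Eb is degree 6, and the triad built there (Eb-G-Bb) is major, so it is VI.
The scale of Eb major is Eb F G Ab Bb C D; Eb is degree 1, and the triad built there (Eb-G-Bb) is major, so it is I.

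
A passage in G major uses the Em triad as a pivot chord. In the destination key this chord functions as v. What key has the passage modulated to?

The numeral v denotes a minor triad on scale degree 5. With E on degree 5, the tonic of the new key is A.
Degree 5 carries a minor triad in natural-minor keys, so the destination is A minor.
Check: the diatonic triads of A minor (natural minor) are Am (i), Bdim (ii°), C (III), Dm (iv), Em (v), F (VI), G (VII) — Em is indeed v.

A minor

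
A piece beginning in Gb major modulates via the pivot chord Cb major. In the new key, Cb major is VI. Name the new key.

The numeral VI denotes a major triad on scale degree 6. With Cb on degree 6, the tonic of the new key is Eb.
Degree 6 carries a major triad in minor keys, so the destination is Eb minor.
Check: the diatonic triads of Eb minor (natural minor) are Ebm (i), Fdim (ii°), Gb (III), Abm (iv), Bbm (v), Cb (VI), Db (VII) — Cb major is indeed VI.

Eb minor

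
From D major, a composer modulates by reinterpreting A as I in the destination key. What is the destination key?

A major

The numeral I denotes a major triad on scale degree 1. With A on degree 1, the tonic of the new key is A.
Degree 1 carries a major triad in major keys, so the destination is A major.
Check: the diatonic triads of A major are A (I), Bm (ii), C#m (iii), D (IV), E (V), F#m (vi), G#dim (vii°) — A is indeed I.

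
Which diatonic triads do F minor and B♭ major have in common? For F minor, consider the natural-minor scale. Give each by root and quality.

Triads in F minor (natural minor): F minor (i), G diminished (ii°), A♭ major (III), B♭ minor (iv), C minor (v), D♭ major (VI), E♭ major (VII).
Triads in B♭ major: B♭ major (I), C minor (ii), D minor (iii), E♭ major (IV), F major (V), G minor (vi), A diminished (vii°).
Shared triads with their functions: C minor (v in F minor, ii in B♭ major); E♭ major (VII in F minor, IV in B♭ major).

Cm, E♭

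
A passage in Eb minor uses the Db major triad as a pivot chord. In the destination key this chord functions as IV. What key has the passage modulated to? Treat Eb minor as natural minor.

The numeral IV denotes a major triad on scale degree 4. With Db on degree 4, the tonic of the new key is Ab.
Degree 4 carries a major triad in major keys, so the destination is Ab major.
Check: the diatonic triads of Ab major are Ab (I), Bbm (ii), Cm (iii), Db (IV), Eb (V), Fm (vi), Gdim (vii°) — Db major is indeed IV.

Ab major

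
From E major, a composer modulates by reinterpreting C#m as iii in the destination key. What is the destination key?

A major

The numeral iii denotes a minor triad on scale degree 3. With C# on degree 3, the tonic of the new key is A.
Degree 3 carries a minor triad in major keys, so the destination is A major.
Check: the diatonic triads of A major are A (I), Bm (ii), C#m (iii), D (IV), E (V), F#m (vi), G#dim (vii°) — C#m is indeed iii.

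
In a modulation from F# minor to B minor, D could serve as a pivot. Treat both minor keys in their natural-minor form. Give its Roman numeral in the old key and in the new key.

The scale of F# minor (natural minor) is F# G# A B C# D E; D is degree 6, and the triad built there (D-F#-A) is major, so it is VI.
The scale of B minor (natural minor) is B C# D E F# G A; D is degree 3, and the triad built there (D-F#-A) is major, so it is III.

VI in F# minor; III in B minor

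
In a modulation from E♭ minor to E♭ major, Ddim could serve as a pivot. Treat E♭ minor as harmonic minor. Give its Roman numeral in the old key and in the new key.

The scale of E♭ minor (harmonic minor) is E♭ F G♭ A♭ B♭ C♭ D; D is degree 7, and the triad built there (D-F-A♭) is diminished, so it is vii°.
The scale of E♭ major is E♭ F G A♭ B♭ C D; D is degree 7, and the triad built there (D-F-A♭) is diminished, so it is vii°.

vii° in E♭ minor; vii° in E♭ major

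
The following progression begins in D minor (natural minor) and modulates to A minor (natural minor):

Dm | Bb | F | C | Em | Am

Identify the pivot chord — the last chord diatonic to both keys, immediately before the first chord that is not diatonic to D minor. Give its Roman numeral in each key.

Chords diatonic to D minor: Dm, Edim, F, Gm, Am, Bb, C.
Reading the progression, the first chord not in that set is Em, so the modulation leaves D minor there.
The chord immediately before Em is C, which is diatonic to both keys: VII in D minor and III in A minor.

C — VII in D minor, III in A minor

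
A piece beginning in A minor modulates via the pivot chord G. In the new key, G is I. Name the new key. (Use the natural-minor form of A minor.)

The numeral I denotes a major triad on scale degree 1. With G on degree 1, the tonic of the new key is G.
Degree 1 carries a major triad in major keys, so the destination is G major.
Check: the diatonic triads of G major are G (I), Am (ii), Bm (iii), C (IV), D (V), Em (vi), F♯dim (vii°) — G is indeed I.

G major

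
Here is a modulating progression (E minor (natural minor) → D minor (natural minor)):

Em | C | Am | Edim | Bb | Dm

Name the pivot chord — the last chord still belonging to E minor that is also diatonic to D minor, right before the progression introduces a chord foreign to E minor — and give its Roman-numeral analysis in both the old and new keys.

Am — iv in E minor, v in D minor

Chords diatonic to E minor: Em, F#dim, G, Am, Bm, C, D.
Reading the progression, the first chord not in that set is Edim, so the modulation leaves E minor there.
The chord immediately before Edim is Am, which is diatonic to both keys: iv in E minor and v in D minor.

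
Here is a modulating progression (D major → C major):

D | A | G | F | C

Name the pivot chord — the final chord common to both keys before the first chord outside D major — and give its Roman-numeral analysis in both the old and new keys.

Chords diatonic to D major: D, Em, F#m, G, A, Bm, C#dim.
Reading the progression, the first chord not in that set is F, so the modulation leaves D major there.
The chord immediately before F is G, which is diatonic to both keys: IV in D major and V in C major.

G — IV in D major, V in C major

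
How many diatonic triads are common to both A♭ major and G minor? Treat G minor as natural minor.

Diatonic triads of A♭ major: A♭ (I), B♭m (ii), Cm (iii), D♭ (IV), E♭ (V), Fm (vi), Gdim (vii°).
Diatonic triads of G minor (natural minor): Gm (i), Adim (ii°), B♭ (III), Cm (iv), Dm (v), E♭ (VI), F (VII).
Matching root and quality in both lists: Cm, E♭.
That gives 2 common triads.

2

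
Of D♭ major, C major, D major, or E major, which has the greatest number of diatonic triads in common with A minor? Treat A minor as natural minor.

Triads of A minor (natural minor): A minor (i), B diminished (ii°), C major (III), D minor (iv), E minor (v), F major (VI), G major (VII).
D♭ major shares 0: none.
C major shares 7: Am, Bdim, C, Dm, Em, F, G.
D major shares 2: Em, G.
E major shares 0: none.
The most common triads (7) are shared with C major.

C major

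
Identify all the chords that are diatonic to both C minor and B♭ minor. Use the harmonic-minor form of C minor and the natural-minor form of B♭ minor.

Triads in C minor (harmonic minor): C minor (i), D diminished (ii°), E♭ augmented (III+), F minor (iv), G major (V), A♭ major (VI), B diminished (vii°).
Triads in B♭ minor (natural minor): B♭ minor (i), C diminished (ii°), D♭ major (III), E♭ minor (iv), F minor (v), G♭ major (VI), A♭ major (VII).
Shared triads with their functions: F minor (iv in C minor, v in B♭ minor); A♭ major (VI in C minor, VII in B♭ minor).

Fm, A♭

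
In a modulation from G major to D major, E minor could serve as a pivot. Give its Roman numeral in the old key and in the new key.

The scale of G major is G A B C D E F#; E is degree 6, and the triad built there (E-G-B) is minor, so it is vi.
The scale of D major is D E F# G A B C#; E is degree 2, and the triad built there (E-G-B) is minor, so it is ii.

vi in G major; ii in D major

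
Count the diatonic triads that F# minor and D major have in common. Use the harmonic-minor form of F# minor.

3

Diatonic triads of F# minor (harmonic minor): F#m (i), G#dim (ii°), Aaug (III+), Bm (iv), C# (V), D (VI), E#dim (vii°).
Diatonic triads of D major: D (I), Em (ii), F#m (iii), G (IV), A (V), Bm (vi), C#dim (vii°).
Matching root and quality in both lists: F#m, Bm, D.
That gives 3 common triads.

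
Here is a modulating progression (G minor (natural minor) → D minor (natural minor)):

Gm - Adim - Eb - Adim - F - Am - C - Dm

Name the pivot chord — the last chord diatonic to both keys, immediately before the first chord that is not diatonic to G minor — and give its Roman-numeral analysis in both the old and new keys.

F — VII in G minor, III in D minor

Chords diatonic to G minor: Gm, Adim, Bb, Cm, Dm, Eb, F.
Reading the progression, the first chord not in that set is Am, so the modulation leaves G minor there.
The chord immediately before Am is F, which is diatonic to both keys: VII in G minor and III in D minor.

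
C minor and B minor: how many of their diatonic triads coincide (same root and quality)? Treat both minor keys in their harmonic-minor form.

Diatonic triads of C minor (harmonic minor): Cm (i), Ddim (ii°), Ebaug (III+), Fm (iv), G (V), Ab (VI), Bdim (vii°).
Diatonic triads of B minor (harmonic minor): Bm (i), C#dim (ii°), Daug (III+), Em (iv), F# (V), G (VI), A#dim (vii°).
Matching root and quality in both lists: G.
That gives 1 common triad.

1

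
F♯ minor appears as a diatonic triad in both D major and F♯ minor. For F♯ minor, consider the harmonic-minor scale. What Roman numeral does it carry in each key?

The scale of D major is D E F♯ G A B C♯; F♯ is degree 3, and the triad built there (F♯-A-C♯) is minor, so it is iii.
The scale of F♯ minor (harmonic minor) is F♯ G♯ A B C♯ D E♯; F♯ is degree 1, and the triad built there (F♯-A-C♯) is minor, so it is i.

iii in D major; i in F♯ minor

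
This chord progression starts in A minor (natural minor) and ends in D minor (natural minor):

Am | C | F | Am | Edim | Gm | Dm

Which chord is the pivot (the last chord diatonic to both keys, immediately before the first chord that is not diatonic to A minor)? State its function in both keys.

Am — i in A minor, v in D minor

Chords diatonic to A minor: Am, Bdim, C, Dm, Em, F, G.
Reading the progression, the first chord not in that set is Edim, so the modulation leaves A minor there.
The chord immediately before Edim is Am, which is diatonic to both keys: i in A minor and v in D minor.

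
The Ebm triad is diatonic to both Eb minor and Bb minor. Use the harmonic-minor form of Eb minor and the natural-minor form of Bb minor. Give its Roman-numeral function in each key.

i in Eb minor; iv in Bb minor

The scale of Eb minor (harmonic minor) is Eb F Gb Ab Bb Cb D; Eb is degree 1, and the triad built there (Eb-Gb-Bb) is minor, so it is i.
The scale of Bb minor (natural minor) is Bb C Db Eb F Gb Ab; Eb is degree 4, and the triad built there (Eb-Gb-Bb) is minor, so it is iv.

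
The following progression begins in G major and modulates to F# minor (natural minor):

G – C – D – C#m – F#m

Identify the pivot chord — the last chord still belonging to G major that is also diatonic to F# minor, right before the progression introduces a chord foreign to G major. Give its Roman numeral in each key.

D — V in G major, VI in F# minor

Chords diatonic to G major: G, Am, Bm, C, D, Em, F#dim.
Reading the progression, the first chord not in that set is C#m, so the modulation leaves G major there.
The chord immediately before C#m is D, which is diatonic to both keys: V in G major and VI in F# minor.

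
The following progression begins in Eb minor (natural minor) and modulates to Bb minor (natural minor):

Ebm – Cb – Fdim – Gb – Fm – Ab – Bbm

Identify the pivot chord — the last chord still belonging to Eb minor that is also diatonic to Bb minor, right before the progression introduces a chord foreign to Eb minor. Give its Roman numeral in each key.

Chords diatonic to Eb minor: Ebm, Fdim, Gb, Abm, Bbm, Cb, Db.
Reading the progression, the first chord not in that set is Fm, so the modulation leaves Eb minor there.
The chord immediately before Fm is Gb, which is diatonic to both keys: III in Eb minor and VI in Bb minor.

Gb — III in Eb minor, VI in Bb minor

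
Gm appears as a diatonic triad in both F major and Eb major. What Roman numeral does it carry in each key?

ii in F major; iii in Eb major

The scale of F major is F G A Bb C D E; G is degree 2, and the triad built there (G-Bb-D) is minor, so it is ii.
The scale of Eb major is Eb F G Ab Bb C D; G is degree 3, and the triad built there (G-Bb-D) is minor, so it is iii.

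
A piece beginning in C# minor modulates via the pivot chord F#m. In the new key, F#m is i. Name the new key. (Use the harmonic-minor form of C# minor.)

F# minor

The numeral i denotes a minor triad on scale degree 1. With F# on degree 1, the tonic of the new key is F#.
Degree 1 carries a minor triad in minor keys, so the destination is F# minor.
Check: the diatonic triads of F# minor (natural minor) are F#m (i), G#dim (ii°), A (III), Bm (iv), C#m (v), D (VI), E (VII) — F#m is indeed i.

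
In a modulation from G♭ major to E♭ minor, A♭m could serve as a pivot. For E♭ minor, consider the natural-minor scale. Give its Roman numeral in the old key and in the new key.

ii in G♭ major; iv in E♭ minor

The scale of G♭ major is G♭ A♭ B♭ C♭ D♭ E♭ F; A♭ is degree 2, and the triad built there (A♭-C♭-E♭) is minor, so it is ii.
The scale of E♭ minor (natural minor) is E♭ F G♭ A♭ B♭ C♭ D♭; A♭ is degree 4, and the triad built there (A♭-C♭-E♭) is minor, so it is iv.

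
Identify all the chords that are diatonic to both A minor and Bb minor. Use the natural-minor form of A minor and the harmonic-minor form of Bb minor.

F

Triads in A minor (natural minor): Am (i), Bdim (ii°), C (III), Dm (iv), Em (v), F (VI), G (VII).
Triads in Bb minor (harmonic minor): Bbm (i), Cdim (ii°), Dbaug (III+), Ebm (iv), F (V), Gb (VI), Adim (vii°).
Shared triads with their functions: F (VI in A minor, V in Bb minor).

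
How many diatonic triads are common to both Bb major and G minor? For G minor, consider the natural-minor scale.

7

Diatonic triads of Bb major: Bb (I), Cm (ii), Dm (iii), Eb (IV), F (V), Gm (vi), Adim (vii°).
Diatonic triads of G minor (natural minor): Gm (i), Adim (ii°), Bb (III), Cm (iv), Dm (v), Eb (VI), F (VII).
Matching root and quality in both lists: Bb, Cm, Dm, Eb, F, Gm, Adim.
That gives 7 common triads.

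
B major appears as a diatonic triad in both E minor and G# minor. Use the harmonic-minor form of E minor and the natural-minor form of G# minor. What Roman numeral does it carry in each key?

The scale of E minor (harmonic minor) is E F# G A B C D#; B is degree 5, and the triad built there (B-D#-F#) is major, so it is V.
The scale of G# minor (natural minor) is G# A# B C# D# E F#; B is degree 3, and the triad built there (B-D#-F#) is major, so it is III.

V in E minor; III in G# minor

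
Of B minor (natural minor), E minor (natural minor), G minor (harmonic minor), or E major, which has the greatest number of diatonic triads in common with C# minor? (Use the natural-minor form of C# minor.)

Triads of C# minor (natural minor): C# minor (i), D# diminished (ii°), E major (III), F# minor (iv), G# minor (v), A major (VI), B major (VII).
B minor (natural minor) shares 2: F#m, A.
E minor (natural minor) shares 0: none.
G minor (harmonic minor) shares 0: none.
E major shares 7: C#m, D#dim, E, F#m, G#m, A, B.
The most common triads (7) are shared with E major.

E major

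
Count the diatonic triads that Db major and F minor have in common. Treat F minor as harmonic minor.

Diatonic triads of Db major: Db (I), Ebm (ii), Fm (iii), Gb (IV), Ab (V), Bbm (vi), Cdim (vii°).
Diatonic triads of F minor (harmonic minor): Fm (i), Gdim (ii°), Abaug (III+), Bbm (iv), C (V), Db (VI), Edim (vii°).
Matching root and quality in both lists: Db, Fm, Bbm.
That gives 3 common triads.

3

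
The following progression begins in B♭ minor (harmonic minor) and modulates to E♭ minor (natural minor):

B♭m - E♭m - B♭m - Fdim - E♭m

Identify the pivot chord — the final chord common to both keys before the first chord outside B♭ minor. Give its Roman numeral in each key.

B♭m — i in B♭ minor, v in E♭ minor

Chords diatonic to B♭ minor: B♭m, Cdim, D♭aug, E♭m, F, G♭, Adim.
Reading the progression, the first chord not in that set is Fdim, so the modulation leaves B♭ minor there.
The chord immediately before Fdim is B♭m, which is diatonic to both keys: i in B♭ minor and v in E♭ minor.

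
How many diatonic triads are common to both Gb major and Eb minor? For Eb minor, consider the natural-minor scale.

7

Diatonic triads of Gb major: Gb major (I), Ab minor (ii), Bb minor (iii), Cb major (IV), Db major (V), Eb minor (vi), F diminished (vii°).
Diatonic triads of Eb minor (natural minor): Eb minor (i), F diminished (ii°), Gb major (III), Ab minor (iv), Bb minor (v), Cb major (VI), Db major (VII).
Matching root and quality in both lists: Gb major, Ab minor, Bb minor, Cb major, Db major, Eb minor, F diminished.
That gives 7 common triads.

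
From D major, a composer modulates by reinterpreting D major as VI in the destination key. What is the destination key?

F# minor

The numeral VI denotes a major triad on scale degree 6. With D on degree 6, the tonic of the new key is F#.
Degree 6 carries a major triad in minor keys, so the destination is F# minor.
Check: the diatonic triads of F# minor (natural minor) are F#m (i), G#dim (ii°), A (III), Bm (iv), C#m (v), D (VI), E (VII) — D major is indeed VI.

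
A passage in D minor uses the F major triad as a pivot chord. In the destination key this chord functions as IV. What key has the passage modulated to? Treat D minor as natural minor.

C major

The numeral IV denotes a major triad on scale degree 4. With F on degree 4, the tonic of the new key is C.
Degree 4 carries a major triad in major keys, so the destination is C major.
Check: the diatonic triads of C major are C (I), Dm (ii), Em (iii), F (IV), G (V), Am (vi), Bdim (vii°) — F major is indeed IV.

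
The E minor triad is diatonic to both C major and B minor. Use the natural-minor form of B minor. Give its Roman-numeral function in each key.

The scale of C major is C D E F G A B; E is degree 3, and the triad built there (E-G-B) is minor, so it is iii.
The scale of B minor (natural minor) is B C# D E F# G A; E is degree 4, and the triad built there (E-G-B) is minor, so it is iv.

iii in C major; iv in B minor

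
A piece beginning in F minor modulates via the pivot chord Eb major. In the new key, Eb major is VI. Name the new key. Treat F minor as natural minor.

The numeral VI denotes a major triad on scale degree 6. With Eb on degree 6, the tonic of the new key is G.
Degree 6 carries a major triad in minor keys, so the destination is G minor.
Check: the diatonic triads of G minor (natural minor) are Gm (i), Adim (ii°), Bb (III), Cm (iv), Dm (v), Eb (VI), F (VII) — Eb major is indeed VI.

G minor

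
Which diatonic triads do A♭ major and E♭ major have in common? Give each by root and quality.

A♭, Cm, E♭, Fm

Triads in A♭ major: A♭ major (I), B♭ minor (ii), C minor (iii), D♭ major (IV), E♭ major (V), F minor (vi), G diminished (vii°).
Triads in E♭ major: E♭ major (I), F minor (ii), G minor (iii), A♭ major (IV), B♭ major (V), C minor (vi), D diminished (vii°).
Shared triads with their functions: A♭ major (I in A♭ major, IV in E♭ major); C minor (iii in A♭ major, vi in E♭ major); E♭ major (V in A♭ major, I in E♭ major); F minor (vi in A♭ major, ii in E♭ major).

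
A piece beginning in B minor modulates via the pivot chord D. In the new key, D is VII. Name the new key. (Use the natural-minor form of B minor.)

E minor

The numeral VII denotes a major triad on scale degree 7. With D on degree 7, the tonic of the new key is E.
Degree 7 carries a major triad in natural-minor keys, so the destination is E minor.
Check: the diatonic triads of E minor (natural minor) are Em (i), F#dim (ii°), G (III), Am (iv), Bm (v), C (VI), D (VII) — D is indeed VII.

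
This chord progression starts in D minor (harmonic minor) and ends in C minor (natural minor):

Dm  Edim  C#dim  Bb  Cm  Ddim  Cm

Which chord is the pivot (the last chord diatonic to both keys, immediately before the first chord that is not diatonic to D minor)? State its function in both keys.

Chords diatonic to D minor: Dm, Edim, Faug, Gm, A, Bb, C#dim.
Reading the progression, the first chord not in that set is Cm, so the modulation leaves D minor there.
The chord immediately before Cm is Bb, which is diatonic to both keys: VI in D minor and VII in C minor.

Bb — VI in D minor, VII in C minor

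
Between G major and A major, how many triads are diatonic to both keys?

Diatonic triads of G major: G major (I), A minor (ii), B minor (iii), C major (IV), D major (V), E minor (vi), F# diminished (vii°).
Diatonic triads of A major: A major (I), B minor (ii), C# minor (iii), D major (IV), E major (V), F# minor (vi), G# diminished (vii°).
Matching root and quality in both lists: B minor, D major.
That gives 2 common triads.

2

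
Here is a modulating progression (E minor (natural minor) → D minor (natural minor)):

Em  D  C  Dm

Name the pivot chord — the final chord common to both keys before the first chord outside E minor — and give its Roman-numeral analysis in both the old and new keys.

C — VI in E minor, VII in D minor

Chords diatonic to E minor: Em, F#dim, G, Am, Bm, C, D.
Reading the progression, the first chord not in that set is Dm, so the modulation leaves E minor there.
The chord immediately before Dm is C, which is diatonic to both keys: VI in E minor and VII in D minor.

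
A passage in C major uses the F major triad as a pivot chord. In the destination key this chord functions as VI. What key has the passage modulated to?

The numeral VI denotes a major triad on scale degree 6. With F on degree 6, the tonic of the new key is A.
Degree 6 carries a major triad in minor keys, so the destination is A minor.
Check: the diatonic triads of A minor (natural minor) are Am (i), Bdim (ii°), C (III), Dm (iv), Em (v), F (VI), G (VII) — F major is indeed VI.

A minor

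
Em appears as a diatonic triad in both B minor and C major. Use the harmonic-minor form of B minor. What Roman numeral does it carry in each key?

The scale of B minor (harmonic minor) is B C♯ D E F♯ G A♯; E is degree 4, and the triad built there (E-G-B) is minor, so it is iv.
The scale of C major is C D E F G A B; E is degree 3, and the triad built there (E-G-B) is minor, so it is iii.

iv in B minor; iii in C major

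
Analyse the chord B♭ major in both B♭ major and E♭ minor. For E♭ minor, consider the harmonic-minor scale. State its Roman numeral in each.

The scale of B♭ major is B♭ C D E♭ F G A; B♭ is degree 1, and the triad built there (B♭-D-F) is major, so it is I.
The scale of E♭ minor (harmonic minor) is E♭ F G♭ A♭ B♭ C♭ D; B♭ is degree 5, and the triad built there (B♭-D-F) is major, so it is V.

I in B♭ major; V in E♭ minor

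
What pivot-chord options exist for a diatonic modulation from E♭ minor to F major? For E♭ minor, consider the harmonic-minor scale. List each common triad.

Triads in E♭ minor (harmonic minor): E♭ minor (i), F diminished (ii°), G♭ augmented (III+), A♭ minor (iv), B♭ major (V), C♭ major (VI), D diminished (vii°).
Triads in F major: F major (I), G minor (ii), A minor (iii), B♭ major (IV), C major (V), D minor (vi), E diminished (vii°).
Shared triads with their functions: B♭ major (V in E♭ minor, IV in F major).

B♭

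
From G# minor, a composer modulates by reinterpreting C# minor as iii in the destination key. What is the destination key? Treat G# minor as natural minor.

The numeral iii denotes a minor triad on scale degree 3. With C# on degree 3, the tonic of the new key is A.
Degree 3 carries a minor triad in major keys, so the destination is A major.
Check: the diatonic triads of A major are A (I), Bm (ii), C#m (iii), D (IV), E (V), F#m (vi), G#dim (vii°) — C# minor is indeed iii.

A major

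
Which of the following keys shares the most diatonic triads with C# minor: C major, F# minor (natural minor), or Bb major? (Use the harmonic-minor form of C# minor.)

Triads of C# minor (harmonic minor): C#m (i), D#dim (ii°), Eaug (III+), F#m (iv), G# (V), A (VI), B#dim (vii°).
C major shares 0: none.
F# minor (natural minor) shares 3: C#m, F#m, A.
Bb major shares 0: none.
The most common triads (3) are shared with F# minor.

F# minor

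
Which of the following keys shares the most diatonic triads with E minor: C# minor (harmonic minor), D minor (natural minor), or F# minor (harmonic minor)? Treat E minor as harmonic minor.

D minor

Triads of E minor (harmonic minor): Em (i), F#dim (ii°), Gaug (III+), Am (iv), B (V), C (VI), D#dim (vii°).
C# minor (harmonic minor) shares 1: D#dim.
D minor (natural minor) shares 2: Am, C.
F# minor (harmonic minor) shares 0: none.
The most common triads (2) are shared with D minor.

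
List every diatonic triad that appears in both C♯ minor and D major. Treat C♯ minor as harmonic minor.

F♯m, A

Triads in C♯ minor (harmonic minor): C♯ minor (i), D♯ diminished (ii°), E augmented (III+), F♯ minor (iv), G♯ major (V), A major (VI), B♯ diminished (vii°).
Triads in D major: D major (I), E minor (ii), F♯ minor (iii), G major (IV), A major (V), B minor (vi), C♯ diminished (vii°).
Shared triads with their functions: F♯ minor (iv in C♯ minor, iii in D major); A major (VI in C♯ minor, V in D major).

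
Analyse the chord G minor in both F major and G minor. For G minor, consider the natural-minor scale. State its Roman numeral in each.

The scale of F major is F G A Bb C D E; G is degree 2, and the triad built there (G-Bb-D) is minor, so it is ii.
The scale of G minor (natural minor) is G A Bb C D Eb F; G is degree 1, and the triad built there (G-Bb-D) is minor, so it is i.

ii in F major; i in G minor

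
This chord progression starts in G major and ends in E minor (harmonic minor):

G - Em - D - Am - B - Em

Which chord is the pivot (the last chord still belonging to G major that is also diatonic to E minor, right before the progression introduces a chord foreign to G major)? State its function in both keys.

Am — ii in G major, iv in E minor

Chords diatonic to G major: G, Am, Bm, C, D, Em, F#dim.
Reading the progression, the first chord not in that set is B, so the modulation leaves G major there.
The chord immediately before B is Am, which is diatonic to both keys: ii in G major and iv in E minor.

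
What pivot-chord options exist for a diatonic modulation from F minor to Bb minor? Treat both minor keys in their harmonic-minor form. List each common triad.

Bbm

Triads in F minor (harmonic minor): Fm (i), Gdim (ii°), Abaug (III+), Bbm (iv), C (V), Db (VI), Edim (vii°).
Triads in Bb minor (harmonic minor): Bbm (i), Cdim (ii°), Dbaug (III+), Ebm (iv), F (V), Gb (VI), Adim (vii°).
Shared triads with their functions: Bbm (iv in F minor, i in Bb minor).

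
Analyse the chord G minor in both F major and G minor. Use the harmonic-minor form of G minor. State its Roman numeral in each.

ii in F major; i in G minor

The scale of F major is F G A Bb C D E; G is degree 2, and the triad built there (G-Bb-D) is minor, so it is ii.
The scale of G minor (harmonic minor) is G A Bb C D Eb F#; G is degree 1, and the triad built there (G-Bb-D) is minor, so it is i.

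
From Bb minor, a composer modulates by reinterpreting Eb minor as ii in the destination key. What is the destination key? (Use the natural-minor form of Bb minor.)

The numeral ii denotes a minor triad on scale degree 2. With Eb on degree 2, the tonic of the new key is Db.
Degree 2 carries a minor triad in major keys, so the destination is Db major.
Check: the diatonic triads of Db major are Db (I), Ebm (ii), Fm (iii), Gb (IV), Ab (V), Bbm (vi), Cdim (vii°) — Eb minor is indeed ii.

Db major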